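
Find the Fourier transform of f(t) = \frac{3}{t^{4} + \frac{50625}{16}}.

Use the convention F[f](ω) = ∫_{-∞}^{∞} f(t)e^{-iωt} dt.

F(ω) = \frac{8 \pi e^{- \frac{15 \sqrt{2} \left|{\omega}\right|}{4}} \sin{\left(\frac{15 \sqrt{2} \left|{\omega}\right|}{4} + \frac{\pi}{4} \right)}}{1125}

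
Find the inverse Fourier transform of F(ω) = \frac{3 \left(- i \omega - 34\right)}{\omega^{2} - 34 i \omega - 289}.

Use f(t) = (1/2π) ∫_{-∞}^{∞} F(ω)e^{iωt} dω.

f(t) = 3 \left(17 t + 1\right) e^{- 17 t} u\left(t\right)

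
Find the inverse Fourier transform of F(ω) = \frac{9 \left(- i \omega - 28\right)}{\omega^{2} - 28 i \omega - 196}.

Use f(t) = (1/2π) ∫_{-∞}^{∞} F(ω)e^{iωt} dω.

f(t) = 9 \left(14 t + 1\right) e^{- 14 t} u\left(t\right)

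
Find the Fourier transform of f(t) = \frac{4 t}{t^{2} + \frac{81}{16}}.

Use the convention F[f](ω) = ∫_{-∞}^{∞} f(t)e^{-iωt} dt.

F(ω) = - 4 i \pi e^{- \frac{9 \left|{\omega}\right|}{4}} \operatorname{sign}{\left(\omega \right)}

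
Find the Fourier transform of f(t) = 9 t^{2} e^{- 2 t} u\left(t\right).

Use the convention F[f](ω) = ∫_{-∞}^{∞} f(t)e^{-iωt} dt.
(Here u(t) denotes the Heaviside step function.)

F(ω) = \frac{18}{\left(i \omega + 2\right)^{3}}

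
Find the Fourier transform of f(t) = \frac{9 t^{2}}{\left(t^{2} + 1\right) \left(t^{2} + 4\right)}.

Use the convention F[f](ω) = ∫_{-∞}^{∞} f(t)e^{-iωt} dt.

F(ω) = 3 \pi \left(2 - e^{\left|{\omega}\right|}\right) e^{- 2 \left|{\omega}\right|}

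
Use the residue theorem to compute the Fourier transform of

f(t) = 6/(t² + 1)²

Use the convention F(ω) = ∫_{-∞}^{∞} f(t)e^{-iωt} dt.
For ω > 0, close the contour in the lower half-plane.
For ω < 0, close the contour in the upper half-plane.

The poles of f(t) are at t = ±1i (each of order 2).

Let g(z) = f(z)e^{-iωz}; for large |z| the factor e^{-iωz} decays in the lower half-plane when ω > 0 and in the upper half-plane when ω < 0.

Case ω > 0 (lower half-plane, clockwise contour ⇒ F(ω) = -2πi·ΣRes):
  Res_{z = - i} g(z) = \frac{3 i \left(\omega + 1\right) e^{- \omega}}{2} (pole of order 2)
  F(ω) = -2πi·ΣRes = 3 \pi \left(\omega + 1\right) e^{- \omega}

Case ω < 0 (upper half-plane, counterclockwise contour ⇒ F(ω) = +2πi·ΣRes):
  Res_{z = i} g(z) = \frac{3 i \left(\omega - 1\right) e^{\omega}}{2} (pole of order 2)
  F(ω) = 2πi·ΣRes = 3 \pi \left(1 - \omega\right) e^{\omega}

Both cases combine into a single formula in |ω|:

F(ω) = 3 \pi \left(\left|{\omega}\right| + 1\right) e^{- \left|{\omega}\right|}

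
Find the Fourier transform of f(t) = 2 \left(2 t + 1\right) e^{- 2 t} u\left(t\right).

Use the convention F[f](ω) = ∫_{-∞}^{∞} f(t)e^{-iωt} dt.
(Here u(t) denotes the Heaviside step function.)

F(ω) = \frac{2 \left(- i \omega - 4\right)}{\omega^{2} - 4 i \omega - 4}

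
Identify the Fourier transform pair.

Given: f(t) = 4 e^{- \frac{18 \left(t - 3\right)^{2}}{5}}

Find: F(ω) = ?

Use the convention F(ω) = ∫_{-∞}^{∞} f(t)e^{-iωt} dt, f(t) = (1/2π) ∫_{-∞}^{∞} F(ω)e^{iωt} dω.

F(ω) = \frac{2 \sqrt{10} \sqrt{\pi} e^{- \frac{\omega \left(5 \omega + 216 i\right)}{72}}}{3}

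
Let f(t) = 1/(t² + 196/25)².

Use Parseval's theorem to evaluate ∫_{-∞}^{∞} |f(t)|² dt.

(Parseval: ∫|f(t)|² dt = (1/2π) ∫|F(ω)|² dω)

∫|f(t)|² dt = \frac{390625 \pi}{1686616064}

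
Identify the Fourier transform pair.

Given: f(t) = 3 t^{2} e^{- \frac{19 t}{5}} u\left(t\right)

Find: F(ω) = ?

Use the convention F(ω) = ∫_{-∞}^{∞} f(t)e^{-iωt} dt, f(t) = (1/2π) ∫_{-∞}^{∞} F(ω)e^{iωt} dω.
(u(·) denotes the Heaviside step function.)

F(ω) = \frac{750}{\left(5 i \omega + 19\right)^{3}}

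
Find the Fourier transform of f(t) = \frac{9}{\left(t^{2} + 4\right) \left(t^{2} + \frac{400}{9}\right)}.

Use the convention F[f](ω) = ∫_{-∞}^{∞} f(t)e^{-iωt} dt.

F(ω) = \frac{81 \pi e^{- 2 \left|{\omega}\right|}}{728} - \frac{243 \pi e^{- \frac{20 \left|{\omega}\right|}{3}}}{7280}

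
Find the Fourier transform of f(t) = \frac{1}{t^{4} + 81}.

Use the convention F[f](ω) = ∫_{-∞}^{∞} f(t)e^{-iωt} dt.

F(ω) = \frac{\pi e^{- \frac{3 \sqrt{2} \left|{\omega}\right|}{2}} \sin{\left(\frac{3 \sqrt{2} \left|{\omega}\right|}{2} + \frac{\pi}{4} \right)}}{27}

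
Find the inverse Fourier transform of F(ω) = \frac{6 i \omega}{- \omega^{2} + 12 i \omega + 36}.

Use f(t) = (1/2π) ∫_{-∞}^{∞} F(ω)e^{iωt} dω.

f(t) = 6 \left(1 - 6 t\right) e^{- 6 t} u\left(t\right)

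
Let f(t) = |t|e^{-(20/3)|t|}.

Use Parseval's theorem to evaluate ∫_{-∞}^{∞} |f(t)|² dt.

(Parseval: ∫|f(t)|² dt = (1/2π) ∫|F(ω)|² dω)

∫|f(t)|² dt = \frac{27}{16000}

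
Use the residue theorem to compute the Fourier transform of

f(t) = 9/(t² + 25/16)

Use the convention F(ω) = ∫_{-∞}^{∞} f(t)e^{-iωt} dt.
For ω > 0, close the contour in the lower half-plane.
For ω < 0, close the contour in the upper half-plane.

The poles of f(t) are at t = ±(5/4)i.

Let g(z) = f(z)e^{-iωz}; for large |z| the factor e^{-iωz} decays in the lower half-plane when ω > 0 and in the upper half-plane when ω < 0.

Case ω > 0 (lower half-plane, clockwise contour ⇒ F(ω) = -2πi·ΣRes):
  Res_{z = - \frac{5 i}{4}} g(z) = \frac{18 i e^{- \frac{5 \omega}{4}}}{5}
  F(ω) = -2πi·ΣRes = \frac{36 \pi e^{- \frac{5 \omega}{4}}}{5}

Case ω < 0 (upper half-plane, counterclockwise contour ⇒ F(ω) = +2πi·ΣRes):
  Res_{z = \frac{5 i}{4}} g(z) = - \frac{18 i e^{\frac{5 \omega}{4}}}{5}
  F(ω) = 2πi·ΣRes = \frac{36 \pi e^{\frac{5 \omega}{4}}}{5}

Both cases combine into a single formula in |ω|:

F(ω) = \frac{36 \pi e^{- \frac{5 \left|{\omega}\right|}{4}}}{5}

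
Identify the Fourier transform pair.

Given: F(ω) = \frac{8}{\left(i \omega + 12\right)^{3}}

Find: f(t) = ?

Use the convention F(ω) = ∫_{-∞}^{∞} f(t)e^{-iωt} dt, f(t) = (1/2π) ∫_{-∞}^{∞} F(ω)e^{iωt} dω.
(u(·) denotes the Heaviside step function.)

f(t) = 4 t^{2} e^{- 12 t} u\left(t\right)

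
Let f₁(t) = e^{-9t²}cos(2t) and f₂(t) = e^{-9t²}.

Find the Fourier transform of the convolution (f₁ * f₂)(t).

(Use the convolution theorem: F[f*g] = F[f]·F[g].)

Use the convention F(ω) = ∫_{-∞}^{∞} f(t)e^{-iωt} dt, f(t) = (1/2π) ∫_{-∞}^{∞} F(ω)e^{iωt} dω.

F[f₁*f₂](ω) = \frac{\pi \left(e^{\frac{2 \omega}{9}} + 1\right) e^{- \frac{\omega^{2}}{18} - \frac{\omega}{9} - \frac{1}{9}}}{18}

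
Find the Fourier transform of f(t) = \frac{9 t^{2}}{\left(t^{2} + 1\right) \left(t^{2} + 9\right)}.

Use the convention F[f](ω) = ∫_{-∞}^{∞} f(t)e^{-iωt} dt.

F(ω) = \frac{9 \pi \left(3 - e^{2 \left|{\omega}\right|}\right) e^{- 3 \left|{\omega}\right|}}{8}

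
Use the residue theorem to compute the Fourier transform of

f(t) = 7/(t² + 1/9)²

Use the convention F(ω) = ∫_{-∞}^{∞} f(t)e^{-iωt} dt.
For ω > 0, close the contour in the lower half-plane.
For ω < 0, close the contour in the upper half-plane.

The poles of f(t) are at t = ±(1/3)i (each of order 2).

Let g(z) = f(z)e^{-iωz}; for large |z| the factor e^{-iωz} decays in the lower half-plane when ω > 0 and in the upper half-plane when ω < 0.

Case ω > 0 (lower half-plane, clockwise contour ⇒ F(ω) = -2πi·ΣRes):
  Res_{z = - \frac{i}{3}} g(z) = \frac{63 i \left(\omega + 3\right) e^{- \frac{\omega}{3}}}{4} (pole of order 2)
  F(ω) = -2πi·ΣRes = \frac{63 \pi \left(\omega + 3\right) e^{- \frac{\omega}{3}}}{2}

Case ω < 0 (upper half-plane, counterclockwise contour ⇒ F(ω) = +2πi·ΣRes):
  Res_{z = \frac{i}{3}} g(z) = \frac{63 i \left(\omega - 3\right) e^{\frac{\omega}{3}}}{4} (pole of order 2)
  F(ω) = 2πi·ΣRes = \frac{63 \pi \left(3 - \omega\right) e^{\frac{\omega}{3}}}{2}

Both cases combine into a single formula in |ω|:

F(ω) = \frac{63 \pi \left(\left|{\omega}\right| + 3\right) e^{- \frac{\left|{\omega}\right|}{3}}}{2}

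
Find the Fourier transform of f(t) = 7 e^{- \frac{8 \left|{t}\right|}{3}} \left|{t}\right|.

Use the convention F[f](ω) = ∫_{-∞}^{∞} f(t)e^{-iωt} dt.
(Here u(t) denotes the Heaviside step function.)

F(ω) = \frac{126 \left(64 - 9 \omega^{2}\right)}{\left(9 \omega^{2} + 64\right)^{2}}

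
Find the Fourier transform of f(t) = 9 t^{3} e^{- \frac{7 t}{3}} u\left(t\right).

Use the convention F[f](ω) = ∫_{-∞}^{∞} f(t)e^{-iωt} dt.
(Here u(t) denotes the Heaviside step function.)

F(ω) = \frac{4374}{\left(3 i \omega + 7\right)^{4}}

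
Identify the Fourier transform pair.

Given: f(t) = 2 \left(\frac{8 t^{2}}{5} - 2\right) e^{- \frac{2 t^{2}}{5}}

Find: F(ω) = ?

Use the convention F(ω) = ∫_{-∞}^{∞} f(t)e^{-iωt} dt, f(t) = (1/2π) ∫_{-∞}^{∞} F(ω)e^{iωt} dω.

F(ω) = - \frac{5 \sqrt{10} \sqrt{\pi} \omega^{2} e^{- \frac{5 \omega^{2}}{8}}}{2}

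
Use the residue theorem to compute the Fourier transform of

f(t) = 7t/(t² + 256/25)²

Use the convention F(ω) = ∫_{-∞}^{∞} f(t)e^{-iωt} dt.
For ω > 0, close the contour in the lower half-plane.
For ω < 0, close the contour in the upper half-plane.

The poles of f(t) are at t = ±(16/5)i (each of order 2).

Let g(z) = f(z)e^{-iωz}; for large |z| the factor e^{-iωz} decays in the lower half-plane when ω > 0 and in the upper half-plane when ω < 0.

Case ω > 0 (lower half-plane, clockwise contour ⇒ F(ω) = -2πi·ΣRes):
  Res_{z = - \frac{16 i}{5}} g(z) = \frac{35 \omega e^{- \frac{16 \omega}{5}}}{64} (pole of order 2)
  F(ω) = -2πi·ΣRes = - \frac{35 i \pi \omega e^{- \frac{16 \omega}{5}}}{32}

Case ω < 0 (upper half-plane, counterclockwise contour ⇒ F(ω) = +2πi·ΣRes):
  Res_{z = \frac{16 i}{5}} g(z) = - \frac{35 \omega e^{\frac{16 \omega}{5}}}{64} (pole of order 2)
  F(ω) = 2πi·ΣRes = - \frac{35 i \pi \omega e^{\frac{16 \omega}{5}}}{32}

Both cases combine into a single formula in |ω|:

F(ω) = - \frac{35 i \pi \omega e^{- \frac{16 \left|{\omega}\right|}{5}}}{32}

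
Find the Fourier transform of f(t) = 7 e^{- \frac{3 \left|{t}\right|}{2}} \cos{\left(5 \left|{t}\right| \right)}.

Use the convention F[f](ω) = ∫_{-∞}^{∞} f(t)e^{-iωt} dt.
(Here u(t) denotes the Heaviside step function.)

F(ω) = \frac{84 \left(4 \omega^{2} + 109\right)}{16 \omega^{4} - 728 \omega^{2} + 11881}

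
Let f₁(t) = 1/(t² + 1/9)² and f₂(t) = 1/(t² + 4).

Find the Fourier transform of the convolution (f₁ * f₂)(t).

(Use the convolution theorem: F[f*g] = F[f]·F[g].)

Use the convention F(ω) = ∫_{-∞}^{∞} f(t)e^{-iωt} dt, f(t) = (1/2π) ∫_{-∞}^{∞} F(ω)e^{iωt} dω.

F[f₁*f₂](ω) = \frac{9 \pi^{2} \left(\left|{\omega}\right| + 3\right) e^{- \frac{7 \left|{\omega}\right|}{3}}}{4}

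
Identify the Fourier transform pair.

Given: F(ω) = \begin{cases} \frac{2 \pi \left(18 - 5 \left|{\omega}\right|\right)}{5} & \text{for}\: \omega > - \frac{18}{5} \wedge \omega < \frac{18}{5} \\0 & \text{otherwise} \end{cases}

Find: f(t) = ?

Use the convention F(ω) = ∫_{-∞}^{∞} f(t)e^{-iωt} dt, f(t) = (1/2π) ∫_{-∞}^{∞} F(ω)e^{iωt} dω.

f(t) = \frac{4 \sin^{2}{\left(\frac{9 t}{5} \right)}}{t^{2}}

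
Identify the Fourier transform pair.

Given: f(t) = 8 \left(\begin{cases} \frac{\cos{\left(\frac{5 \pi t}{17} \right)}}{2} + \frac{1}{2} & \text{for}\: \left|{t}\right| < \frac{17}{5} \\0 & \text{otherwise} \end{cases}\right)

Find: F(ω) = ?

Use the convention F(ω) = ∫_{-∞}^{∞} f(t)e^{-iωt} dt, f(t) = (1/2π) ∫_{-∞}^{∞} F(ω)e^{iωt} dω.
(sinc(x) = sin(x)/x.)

F(ω) = - \frac{680 \pi^{2} \operatorname{sinc}{\left(\frac{17 \omega}{5} \right)}}{289 \omega^{2} - 25 \pi^{2}}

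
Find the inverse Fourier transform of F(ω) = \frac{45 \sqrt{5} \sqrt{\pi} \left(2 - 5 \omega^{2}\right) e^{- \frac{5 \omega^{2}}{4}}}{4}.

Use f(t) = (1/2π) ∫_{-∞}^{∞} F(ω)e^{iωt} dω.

f(t) = 9 t^{2} e^{- \frac{t^{2}}{5}}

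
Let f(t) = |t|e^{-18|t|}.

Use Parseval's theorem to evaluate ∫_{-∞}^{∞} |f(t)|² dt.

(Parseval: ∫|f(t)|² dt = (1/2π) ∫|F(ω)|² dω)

∫|f(t)|² dt = \frac{1}{11664}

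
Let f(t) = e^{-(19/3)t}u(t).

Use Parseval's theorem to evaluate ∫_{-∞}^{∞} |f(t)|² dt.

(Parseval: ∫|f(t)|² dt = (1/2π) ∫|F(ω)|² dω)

∫|f(t)|² dt = \frac{3}{38}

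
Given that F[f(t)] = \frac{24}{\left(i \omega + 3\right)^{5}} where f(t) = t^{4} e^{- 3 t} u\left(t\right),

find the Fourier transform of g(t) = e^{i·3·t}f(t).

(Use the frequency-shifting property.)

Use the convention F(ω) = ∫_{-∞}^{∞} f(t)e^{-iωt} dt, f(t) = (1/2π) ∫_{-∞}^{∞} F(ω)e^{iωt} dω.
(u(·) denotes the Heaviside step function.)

F[g](ω) = \frac{24}{\left(i \left(\omega - 3\right) + 3\right)^{5}}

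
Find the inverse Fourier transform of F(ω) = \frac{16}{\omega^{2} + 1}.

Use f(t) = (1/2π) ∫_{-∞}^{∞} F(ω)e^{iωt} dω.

f(t) = 8 e^{- \left|{t}\right|}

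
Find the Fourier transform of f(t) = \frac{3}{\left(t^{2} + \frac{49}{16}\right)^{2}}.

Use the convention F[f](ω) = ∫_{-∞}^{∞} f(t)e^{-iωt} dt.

F(ω) = \frac{24 \pi \left(7 \left|{\omega}\right| + 4\right) e^{- \frac{7 \left|{\omega}\right|}{4}}}{343}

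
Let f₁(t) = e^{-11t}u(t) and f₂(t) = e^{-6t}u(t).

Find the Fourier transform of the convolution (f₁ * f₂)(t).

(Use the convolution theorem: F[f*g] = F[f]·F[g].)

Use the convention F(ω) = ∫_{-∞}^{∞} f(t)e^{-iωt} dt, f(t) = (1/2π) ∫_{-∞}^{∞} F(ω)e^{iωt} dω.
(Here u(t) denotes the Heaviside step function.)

F[f₁*f₂](ω) = \frac{1}{\left(i \omega + 6\right) \left(i \omega + 11\right)}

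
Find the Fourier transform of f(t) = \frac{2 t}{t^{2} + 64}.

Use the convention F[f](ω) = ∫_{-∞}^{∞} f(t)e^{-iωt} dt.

F(ω) = - 2 i \pi e^{- 8 \left|{\omega}\right|} \operatorname{sign}{\left(\omega \right)}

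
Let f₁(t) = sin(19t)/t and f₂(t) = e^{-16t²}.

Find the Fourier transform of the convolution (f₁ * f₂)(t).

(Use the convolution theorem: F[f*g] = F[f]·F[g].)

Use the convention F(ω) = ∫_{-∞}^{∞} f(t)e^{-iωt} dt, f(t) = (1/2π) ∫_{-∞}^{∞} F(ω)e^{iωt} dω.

F[f₁*f₂](ω) = \begin{cases} \frac{\pi^{\frac{3}{2}} e^{- \frac{\omega^{2}}{64}}}{4} & \text{for}\: \omega > -19 \wedge \omega < 19 \\0 & \text{otherwise} \end{cases}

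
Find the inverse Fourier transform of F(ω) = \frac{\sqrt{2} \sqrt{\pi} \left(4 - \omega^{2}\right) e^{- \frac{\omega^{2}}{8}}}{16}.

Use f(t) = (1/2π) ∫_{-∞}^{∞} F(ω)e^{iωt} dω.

f(t) = 2 t^{2} e^{- 2 t^{2}}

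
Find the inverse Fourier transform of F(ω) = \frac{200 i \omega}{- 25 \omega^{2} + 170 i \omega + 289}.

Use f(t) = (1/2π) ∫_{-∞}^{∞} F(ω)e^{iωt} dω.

f(t) = 8 \left(1 - \frac{17 t}{5}\right) e^{- \frac{17 t}{5}} u\left(t\right)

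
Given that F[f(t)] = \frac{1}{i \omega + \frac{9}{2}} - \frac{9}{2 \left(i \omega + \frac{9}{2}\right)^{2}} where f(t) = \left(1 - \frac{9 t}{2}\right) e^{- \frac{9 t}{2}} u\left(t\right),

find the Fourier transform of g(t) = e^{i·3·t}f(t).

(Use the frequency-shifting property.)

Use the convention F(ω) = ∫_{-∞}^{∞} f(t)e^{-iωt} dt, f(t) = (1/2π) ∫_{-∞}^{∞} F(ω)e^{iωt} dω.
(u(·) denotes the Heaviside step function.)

F[g](ω) = \frac{4 i \left(3 - \omega\right)}{4 \omega^{2} - 12 \omega \left(2 + 3 i\right) - 45 + 108 i}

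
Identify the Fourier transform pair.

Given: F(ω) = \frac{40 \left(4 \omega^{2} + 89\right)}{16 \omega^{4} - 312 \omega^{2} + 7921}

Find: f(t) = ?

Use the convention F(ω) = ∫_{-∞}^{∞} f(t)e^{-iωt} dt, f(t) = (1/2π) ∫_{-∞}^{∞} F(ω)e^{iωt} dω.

f(t) = 2 e^{- \frac{5 \left|{t}\right|}{2}} \cos{\left(4 t \right)}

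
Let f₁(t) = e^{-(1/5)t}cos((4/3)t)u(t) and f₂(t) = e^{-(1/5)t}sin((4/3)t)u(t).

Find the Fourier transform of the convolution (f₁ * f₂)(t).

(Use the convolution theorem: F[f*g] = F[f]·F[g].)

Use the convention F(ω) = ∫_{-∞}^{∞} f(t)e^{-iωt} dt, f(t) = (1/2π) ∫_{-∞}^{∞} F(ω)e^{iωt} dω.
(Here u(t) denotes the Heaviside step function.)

F[f₁*f₂](ω) = \frac{13500 \left(5 i \omega + 1\right)}{\left(9 \left(5 i \omega + 1\right)^{2} + 400\right)^{2}}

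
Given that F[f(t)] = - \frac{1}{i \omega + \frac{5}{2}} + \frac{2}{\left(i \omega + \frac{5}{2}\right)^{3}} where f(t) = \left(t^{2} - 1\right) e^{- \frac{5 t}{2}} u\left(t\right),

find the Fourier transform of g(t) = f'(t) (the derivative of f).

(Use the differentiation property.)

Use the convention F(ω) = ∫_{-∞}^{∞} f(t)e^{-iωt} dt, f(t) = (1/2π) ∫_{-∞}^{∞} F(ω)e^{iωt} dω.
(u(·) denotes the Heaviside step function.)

F[g](ω) = \frac{2 i \omega \left(16 i \omega - \left(2 i \omega + 5\right)^{3} + 40\right)}{\left(2 i \omega + 5\right)^{4}}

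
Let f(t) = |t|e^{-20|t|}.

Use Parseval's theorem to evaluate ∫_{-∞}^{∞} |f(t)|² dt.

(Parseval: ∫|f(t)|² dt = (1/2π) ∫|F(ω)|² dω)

∫|f(t)|² dt = \frac{1}{16000}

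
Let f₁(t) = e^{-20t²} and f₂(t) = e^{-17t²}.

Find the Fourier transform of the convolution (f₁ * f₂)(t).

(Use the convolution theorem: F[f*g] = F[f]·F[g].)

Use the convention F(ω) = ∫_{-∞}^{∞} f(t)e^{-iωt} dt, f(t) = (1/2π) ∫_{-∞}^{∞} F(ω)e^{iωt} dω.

F[f₁*f₂](ω) = \frac{\sqrt{85} \pi e^{- \frac{37 \omega^{2}}{1360}}}{170}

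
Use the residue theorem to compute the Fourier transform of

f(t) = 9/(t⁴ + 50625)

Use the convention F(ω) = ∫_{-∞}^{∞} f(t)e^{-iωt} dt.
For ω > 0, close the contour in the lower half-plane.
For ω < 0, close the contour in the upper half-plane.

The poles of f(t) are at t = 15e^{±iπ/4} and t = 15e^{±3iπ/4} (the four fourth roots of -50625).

Let g(z) = f(z)e^{-iωz}; for large |z| the factor e^{-iωz} decays in the lower half-plane when ω > 0 and in the upper half-plane when ω < 0.

Case ω > 0 (lower half-plane, clockwise contour ⇒ F(ω) = -2πi·ΣRes):
  Res_{z = - \frac{15 \sqrt{2}}{2} - \frac{15 \sqrt{2} i}{2}} g(z) = \frac{\sqrt{2} i \left(1 - i\right) e^{\frac{15 \sqrt{2} \omega \left(-1 + i\right)}{2}}}{3000}
  Res_{z = \frac{15 \sqrt{2}}{2} - \frac{15 \sqrt{2} i}{2}} g(z) = \frac{\sqrt{2} i \left(1 + i\right) e^{- \frac{15 \sqrt{2} \omega \left(1 + i\right)}{2}}}{3000}
  F(ω) = -2πi·ΣRes = \frac{\sqrt{2} \pi \left(1 - i\right) \left(e^{15 \sqrt{2} i \omega} + i\right) e^{- \frac{15 \sqrt{2} \omega \left(1 + i\right)}{2}}}{1500} = \frac{\pi e^{- \frac{15 \sqrt{2} \omega}{2}} \sin{\left(\frac{15 \sqrt{2} \omega}{2} + \frac{\pi}{4} \right)}}{375}

Case ω < 0 (upper half-plane, counterclockwise contour ⇒ F(ω) = +2πi·ΣRes):
  Res_{z = \frac{15 \sqrt{2}}{2} + \frac{15 \sqrt{2} i}{2}} g(z) = \frac{\sqrt{2} i \left(-1 + i\right) e^{\frac{15 \sqrt{2} \omega \left(1 - i\right)}{2}}}{3000}
  Res_{z = - \frac{15 \sqrt{2}}{2} + \frac{15 \sqrt{2} i}{2}} g(z) = \frac{\sqrt{2} \left(1 - i\right) e^{\frac{15 \sqrt{2} \omega \left(1 + i\right)}{2}}}{3000}
  F(ω) = 2πi·ΣRes = - \frac{\sqrt{2} i \pi \left(i \left(1 - i\right) e^{\frac{15 \sqrt{2} \omega \left(1 - i\right)}{2}} - \left(1 - i\right) e^{\frac{15 \sqrt{2} \omega \left(1 + i\right)}{2}}\right)}{1500} = \frac{\pi e^{\frac{15 \sqrt{2} \omega}{2}} \cos{\left(\frac{15 \sqrt{2} \omega}{2} + \frac{\pi}{4} \right)}}{375}

Both cases combine into a single formula in |ω|:

F(ω) = \frac{\pi e^{- \frac{15 \sqrt{2} \left|{\omega}\right|}{2}} \sin{\left(\frac{15 \sqrt{2} \left|{\omega}\right|}{2} + \frac{\pi}{4} \right)}}{375}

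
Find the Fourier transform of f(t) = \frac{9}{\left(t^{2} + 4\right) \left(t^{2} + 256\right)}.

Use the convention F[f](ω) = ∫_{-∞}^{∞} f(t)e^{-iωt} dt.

F(ω) = \frac{\pi \left(8 e^{14 \left|{\omega}\right|} - 1\right) e^{- 16 \left|{\omega}\right|}}{448}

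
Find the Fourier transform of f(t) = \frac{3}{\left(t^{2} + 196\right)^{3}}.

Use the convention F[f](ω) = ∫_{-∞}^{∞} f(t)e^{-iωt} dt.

F(ω) = \frac{3 \pi \left(196 \omega^{2} + 42 \left|{\omega}\right| + 3\right) e^{- 14 \left|{\omega}\right|}}{4302592}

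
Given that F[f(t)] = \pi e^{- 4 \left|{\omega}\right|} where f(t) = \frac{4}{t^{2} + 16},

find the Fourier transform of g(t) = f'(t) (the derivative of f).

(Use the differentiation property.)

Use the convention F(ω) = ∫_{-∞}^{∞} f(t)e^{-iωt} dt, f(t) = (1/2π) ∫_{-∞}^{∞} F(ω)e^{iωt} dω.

F[g](ω) = i \pi \omega e^{- 4 \left|{\omega}\right|}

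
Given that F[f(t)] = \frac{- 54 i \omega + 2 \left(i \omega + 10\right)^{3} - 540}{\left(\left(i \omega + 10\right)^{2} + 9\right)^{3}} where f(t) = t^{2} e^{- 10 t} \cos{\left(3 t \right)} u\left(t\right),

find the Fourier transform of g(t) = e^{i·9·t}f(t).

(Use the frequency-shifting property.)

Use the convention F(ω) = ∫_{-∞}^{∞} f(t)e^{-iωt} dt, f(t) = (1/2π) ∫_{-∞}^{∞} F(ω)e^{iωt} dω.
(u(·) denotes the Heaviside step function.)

F[g](ω) = \frac{2 \left(27 i \left(9 - \omega\right) + \left(i \left(\omega - 9\right) + 10\right)^{3} - 270\right)}{\left(\left(i \left(\omega - 9\right) + 10\right)^{2} + 9\right)^{3}}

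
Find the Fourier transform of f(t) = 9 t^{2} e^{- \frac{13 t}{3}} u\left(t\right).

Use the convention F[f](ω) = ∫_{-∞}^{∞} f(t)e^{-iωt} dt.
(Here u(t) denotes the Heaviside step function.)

F(ω) = \frac{486}{\left(3 i \omega + 13\right)^{3}}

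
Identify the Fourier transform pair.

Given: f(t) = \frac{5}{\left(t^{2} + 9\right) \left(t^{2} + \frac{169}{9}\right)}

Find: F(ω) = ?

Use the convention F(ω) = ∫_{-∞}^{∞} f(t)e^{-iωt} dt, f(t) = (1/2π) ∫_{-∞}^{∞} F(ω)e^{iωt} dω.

F(ω) = \frac{15 \pi e^{- 3 \left|{\omega}\right|}}{88} - \frac{135 \pi e^{- \frac{13 \left|{\omega}\right|}{3}}}{1144}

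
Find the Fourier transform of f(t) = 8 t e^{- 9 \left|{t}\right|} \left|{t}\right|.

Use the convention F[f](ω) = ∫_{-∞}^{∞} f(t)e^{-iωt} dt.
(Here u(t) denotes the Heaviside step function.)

F(ω) = \frac{32 i \omega \left(\omega^{2} - 243\right)}{\left(\omega^{2} + 81\right)^{3}}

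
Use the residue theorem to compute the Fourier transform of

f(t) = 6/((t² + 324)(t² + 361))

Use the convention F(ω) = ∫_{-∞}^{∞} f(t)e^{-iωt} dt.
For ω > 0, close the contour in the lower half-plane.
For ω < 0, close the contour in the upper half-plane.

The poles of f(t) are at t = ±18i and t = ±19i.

Let g(z) = f(z)e^{-iωz}; for large |z| the factor e^{-iωz} decays in the lower half-plane when ω > 0 and in the upper half-plane when ω < 0.

Case ω > 0 (lower half-plane, clockwise contour ⇒ F(ω) = -2πi·ΣRes):
  Res_{z = - 18 i} g(z) = \frac{i e^{- 18 \omega}}{222}
  Res_{z = - 19 i} g(z) = - \frac{3 i e^{- 19 \omega}}{703}
  F(ω) = -2πi·ΣRes = \frac{\pi \left(19 e^{\omega} - 18\right) e^{- 19 \omega}}{2109}

Case ω < 0 (upper half-plane, counterclockwise contour ⇒ F(ω) = +2πi·ΣRes):
  Res_{z = 18 i} g(z) = - \frac{i e^{18 \omega}}{222}
  Res_{z = 19 i} g(z) = \frac{3 i e^{19 \omega}}{703}
  F(ω) = 2πi·ΣRes = \frac{\pi \left(19 - 18 e^{\omega}\right) e^{18 \omega}}{2109}

Both cases combine into a single formula in |ω|:

F(ω) = \frac{\pi \left(19 e^{\left|{\omega}\right|} - 18\right) e^{- 19 \left|{\omega}\right|}}{2109}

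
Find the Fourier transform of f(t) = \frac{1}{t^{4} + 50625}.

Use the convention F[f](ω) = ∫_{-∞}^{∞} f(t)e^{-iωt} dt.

F(ω) = \frac{\pi e^{- \frac{15 \sqrt{2} \left|{\omega}\right|}{2}} \sin{\left(\frac{15 \sqrt{2} \left|{\omega}\right|}{2} + \frac{\pi}{4} \right)}}{3375}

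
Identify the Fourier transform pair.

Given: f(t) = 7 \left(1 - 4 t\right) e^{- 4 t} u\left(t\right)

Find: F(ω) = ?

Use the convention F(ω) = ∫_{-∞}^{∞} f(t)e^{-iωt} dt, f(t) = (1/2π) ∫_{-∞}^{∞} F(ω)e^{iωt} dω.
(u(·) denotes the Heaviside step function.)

F(ω) = \frac{7 i \omega}{- \omega^{2} + 8 i \omega + 16}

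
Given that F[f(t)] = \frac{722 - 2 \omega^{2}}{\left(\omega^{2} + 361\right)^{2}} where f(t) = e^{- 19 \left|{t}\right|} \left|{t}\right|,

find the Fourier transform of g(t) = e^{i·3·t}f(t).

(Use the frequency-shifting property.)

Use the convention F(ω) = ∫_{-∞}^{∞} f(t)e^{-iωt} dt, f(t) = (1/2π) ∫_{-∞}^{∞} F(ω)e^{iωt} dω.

F[g](ω) = \frac{2 \left(361 - \left(\omega - 3\right)^{2}\right)}{\left(\left(\omega - 3\right)^{2} + 361\right)^{2}}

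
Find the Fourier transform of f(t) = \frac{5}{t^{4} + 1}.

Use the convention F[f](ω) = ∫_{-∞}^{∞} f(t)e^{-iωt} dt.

F(ω) = 5 \pi e^{- \frac{\sqrt{2} \left|{\omega}\right|}{2}} \sin{\left(\frac{\sqrt{2} \left|{\omega}\right|}{2} + \frac{\pi}{4} \right)}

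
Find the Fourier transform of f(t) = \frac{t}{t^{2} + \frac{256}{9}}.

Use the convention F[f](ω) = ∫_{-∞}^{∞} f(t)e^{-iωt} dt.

F(ω) = - i \pi e^{- \frac{16 \left|{\omega}\right|}{3}} \operatorname{sign}{\left(\omega \right)}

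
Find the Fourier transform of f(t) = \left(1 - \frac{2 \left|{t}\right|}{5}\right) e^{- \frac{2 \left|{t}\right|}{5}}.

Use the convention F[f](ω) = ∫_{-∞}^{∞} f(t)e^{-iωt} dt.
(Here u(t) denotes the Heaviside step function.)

F(ω) = \frac{1000 \omega^{2}}{\left(25 \omega^{2} + 4\right)^{2}}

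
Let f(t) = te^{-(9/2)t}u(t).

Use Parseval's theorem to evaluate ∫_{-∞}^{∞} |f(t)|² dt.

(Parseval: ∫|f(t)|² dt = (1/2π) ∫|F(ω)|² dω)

∫|f(t)|² dt = \frac{2}{729}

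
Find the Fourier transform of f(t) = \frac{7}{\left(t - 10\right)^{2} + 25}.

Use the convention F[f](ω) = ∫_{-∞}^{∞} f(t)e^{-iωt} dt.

F(ω) = \frac{7 \pi e^{- 10 i \omega - 5 \left|{\omega}\right|}}{5}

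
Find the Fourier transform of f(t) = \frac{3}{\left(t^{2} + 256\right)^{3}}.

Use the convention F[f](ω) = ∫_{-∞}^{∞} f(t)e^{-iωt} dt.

F(ω) = \frac{3 \pi \left(256 \omega^{2} + 48 \left|{\omega}\right| + 3\right) e^{- 16 \left|{\omega}\right|}}{8388608}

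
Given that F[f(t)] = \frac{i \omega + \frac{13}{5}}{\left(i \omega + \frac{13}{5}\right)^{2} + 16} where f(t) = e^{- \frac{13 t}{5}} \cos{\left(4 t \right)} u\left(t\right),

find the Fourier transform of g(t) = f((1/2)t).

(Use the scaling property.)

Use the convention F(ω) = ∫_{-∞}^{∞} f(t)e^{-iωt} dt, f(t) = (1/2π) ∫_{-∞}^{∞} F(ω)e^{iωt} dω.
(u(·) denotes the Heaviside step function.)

F[g](ω) = \frac{10 \left(10 i \omega + 13\right)}{\left(10 i \omega + 13\right)^{2} + 400}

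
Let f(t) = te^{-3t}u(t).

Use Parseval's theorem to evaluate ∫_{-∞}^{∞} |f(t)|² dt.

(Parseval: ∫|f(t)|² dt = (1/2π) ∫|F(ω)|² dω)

∫|f(t)|² dt = \frac{1}{108}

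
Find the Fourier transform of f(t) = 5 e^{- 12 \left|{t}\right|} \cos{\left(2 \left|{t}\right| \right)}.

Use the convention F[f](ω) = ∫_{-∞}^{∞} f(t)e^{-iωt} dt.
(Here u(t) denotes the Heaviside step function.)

F(ω) = \frac{120 \left(\omega^{2} + 148\right)}{\omega^{4} + 280 \omega^{2} + 21904}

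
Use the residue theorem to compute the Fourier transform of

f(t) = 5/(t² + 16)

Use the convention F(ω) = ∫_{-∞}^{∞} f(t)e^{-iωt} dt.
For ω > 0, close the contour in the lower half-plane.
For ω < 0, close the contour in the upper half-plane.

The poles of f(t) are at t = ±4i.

Let g(z) = f(z)e^{-iωz}; for large |z| the factor e^{-iωz} decays in the lower half-plane when ω > 0 and in the upper half-plane when ω < 0.

Case ω > 0 (lower half-plane, clockwise contour ⇒ F(ω) = -2πi·ΣRes):
  Res_{z = - 4 i} g(z) = \frac{5 i e^{- 4 \omega}}{8}
  F(ω) = -2πi·ΣRes = \frac{5 \pi e^{- 4 \omega}}{4}

Case ω < 0 (upper half-plane, counterclockwise contour ⇒ F(ω) = +2πi·ΣRes):
  Res_{z = 4 i} g(z) = - \frac{5 i e^{4 \omega}}{8}
  F(ω) = 2πi·ΣRes = \frac{5 \pi e^{4 \omega}}{4}

Both cases combine into a single formula in |ω|:

F(ω) = \frac{5 \pi e^{- 4 \left|{\omega}\right|}}{4}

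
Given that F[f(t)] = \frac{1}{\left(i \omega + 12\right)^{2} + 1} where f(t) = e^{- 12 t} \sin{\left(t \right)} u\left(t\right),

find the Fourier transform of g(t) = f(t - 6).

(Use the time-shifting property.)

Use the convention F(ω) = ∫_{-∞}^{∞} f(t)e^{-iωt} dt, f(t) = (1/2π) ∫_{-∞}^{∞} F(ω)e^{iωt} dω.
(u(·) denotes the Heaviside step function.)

F[g](ω) = \frac{e^{- 6 i \omega}}{\left(i \omega + 12\right)^{2} + 1}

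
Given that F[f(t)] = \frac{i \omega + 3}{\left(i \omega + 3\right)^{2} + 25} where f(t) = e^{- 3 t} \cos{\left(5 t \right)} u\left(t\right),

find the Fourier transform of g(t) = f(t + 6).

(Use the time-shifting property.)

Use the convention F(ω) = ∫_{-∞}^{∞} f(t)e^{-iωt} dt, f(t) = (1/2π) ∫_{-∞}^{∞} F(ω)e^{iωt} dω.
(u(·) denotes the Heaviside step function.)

F[g](ω) = \frac{\left(i \omega + 3\right) e^{6 i \omega}}{\left(i \omega + 3\right)^{2} + 25}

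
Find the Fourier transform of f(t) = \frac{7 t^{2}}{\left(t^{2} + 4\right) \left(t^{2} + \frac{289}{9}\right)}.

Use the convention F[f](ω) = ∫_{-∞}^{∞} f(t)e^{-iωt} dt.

F(ω) = - \frac{126 \pi e^{- 2 \left|{\omega}\right|}}{253} + \frac{357 \pi e^{- \frac{17 \left|{\omega}\right|}{3}}}{253}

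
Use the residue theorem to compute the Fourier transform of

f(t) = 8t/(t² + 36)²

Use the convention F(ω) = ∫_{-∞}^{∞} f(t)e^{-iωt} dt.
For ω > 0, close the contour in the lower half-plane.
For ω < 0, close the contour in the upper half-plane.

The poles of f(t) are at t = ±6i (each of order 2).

Let g(z) = f(z)e^{-iωz}; for large |z| the factor e^{-iωz} decays in the lower half-plane when ω > 0 and in the upper half-plane when ω < 0.

Case ω > 0 (lower half-plane, clockwise contour ⇒ F(ω) = -2πi·ΣRes):
  Res_{z = - 6 i} g(z) = \frac{\omega e^{- 6 \omega}}{3} (pole of order 2)
  F(ω) = -2πi·ΣRes = - \frac{2 i \pi \omega e^{- 6 \omega}}{3}

Case ω < 0 (upper half-plane, counterclockwise contour ⇒ F(ω) = +2πi·ΣRes):
  Res_{z = 6 i} g(z) = - \frac{\omega e^{6 \omega}}{3} (pole of order 2)
  F(ω) = 2πi·ΣRes = - \frac{2 i \pi \omega e^{6 \omega}}{3}

Both cases combine into a single formula in |ω|:

F(ω) = - \frac{2 i \pi \omega e^{- 6 \left|{\omega}\right|}}{3}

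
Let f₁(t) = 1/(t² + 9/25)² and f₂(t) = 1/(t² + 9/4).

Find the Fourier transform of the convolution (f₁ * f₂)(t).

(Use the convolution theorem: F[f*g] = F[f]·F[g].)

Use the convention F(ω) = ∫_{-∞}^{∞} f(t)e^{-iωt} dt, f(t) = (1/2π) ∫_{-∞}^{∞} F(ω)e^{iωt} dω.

F[f₁*f₂](ω) = \frac{25 \pi^{2} \left(3 \left|{\omega}\right| + 5\right) e^{- \frac{21 \left|{\omega}\right|}{10}}}{81}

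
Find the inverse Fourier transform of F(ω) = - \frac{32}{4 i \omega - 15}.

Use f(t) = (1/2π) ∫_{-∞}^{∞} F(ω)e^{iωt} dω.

f(t) = 8 e^{\frac{15 t}{4}} u\left(- t\right)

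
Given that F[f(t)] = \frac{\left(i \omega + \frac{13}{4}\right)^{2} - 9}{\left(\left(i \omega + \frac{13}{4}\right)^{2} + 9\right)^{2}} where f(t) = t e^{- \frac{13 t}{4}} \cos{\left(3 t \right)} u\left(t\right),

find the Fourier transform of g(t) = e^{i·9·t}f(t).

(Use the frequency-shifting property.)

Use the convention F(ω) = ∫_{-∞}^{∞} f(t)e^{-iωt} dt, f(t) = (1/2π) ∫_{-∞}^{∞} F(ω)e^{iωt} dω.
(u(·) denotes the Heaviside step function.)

F[g](ω) = \frac{16 \left(\left(4 i \left(\omega - 9\right) + 13\right)^{2} - 144\right)}{\left(\left(4 i \left(\omega - 9\right) + 13\right)^{2} + 144\right)^{2}}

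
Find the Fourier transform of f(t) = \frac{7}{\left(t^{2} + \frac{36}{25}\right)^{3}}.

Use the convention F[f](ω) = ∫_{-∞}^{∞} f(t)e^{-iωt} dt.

F(ω) = \frac{875 \pi \left(12 \omega^{2} + 30 \left|{\omega}\right| + 25\right) e^{- \frac{6 \left|{\omega}\right|}{5}}}{20736}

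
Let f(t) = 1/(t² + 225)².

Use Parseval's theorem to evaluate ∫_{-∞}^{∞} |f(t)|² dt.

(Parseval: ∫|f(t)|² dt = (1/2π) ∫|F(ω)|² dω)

∫|f(t)|² dt = \frac{\pi}{546750000}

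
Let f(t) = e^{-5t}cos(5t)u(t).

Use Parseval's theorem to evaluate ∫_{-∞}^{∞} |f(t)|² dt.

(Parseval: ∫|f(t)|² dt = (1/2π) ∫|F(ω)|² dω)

∫|f(t)|² dt = \frac{3}{40}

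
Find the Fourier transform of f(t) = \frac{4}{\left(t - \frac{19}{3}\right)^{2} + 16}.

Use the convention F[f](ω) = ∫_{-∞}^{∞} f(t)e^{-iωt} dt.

F(ω) = \pi e^{- \frac{19 i \omega}{3} - 4 \left|{\omega}\right|}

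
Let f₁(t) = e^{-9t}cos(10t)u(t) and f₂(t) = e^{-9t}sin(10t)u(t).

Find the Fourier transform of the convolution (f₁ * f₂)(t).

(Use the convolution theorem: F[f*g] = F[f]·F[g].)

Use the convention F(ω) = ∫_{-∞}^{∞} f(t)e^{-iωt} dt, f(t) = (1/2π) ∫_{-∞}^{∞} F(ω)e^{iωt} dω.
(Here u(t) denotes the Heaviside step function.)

F[f₁*f₂](ω) = \frac{10 \left(i \omega + 9\right)}{\left(\left(i \omega + 9\right)^{2} + 100\right)^{2}}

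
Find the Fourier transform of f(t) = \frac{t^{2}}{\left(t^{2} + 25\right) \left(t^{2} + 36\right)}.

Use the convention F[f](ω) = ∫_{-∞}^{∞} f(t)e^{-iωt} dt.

F(ω) = \frac{\pi \left(6 - 5 e^{\left|{\omega}\right|}\right) e^{- 6 \left|{\omega}\right|}}{11}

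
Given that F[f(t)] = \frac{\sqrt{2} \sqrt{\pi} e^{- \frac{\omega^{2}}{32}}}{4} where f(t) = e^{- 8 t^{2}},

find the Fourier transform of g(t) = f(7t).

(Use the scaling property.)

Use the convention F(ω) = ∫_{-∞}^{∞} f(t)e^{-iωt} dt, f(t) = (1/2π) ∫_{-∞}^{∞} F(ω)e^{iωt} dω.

F[g](ω) = \frac{\sqrt{2} \sqrt{\pi} e^{- \frac{\omega^{2}}{1568}}}{28}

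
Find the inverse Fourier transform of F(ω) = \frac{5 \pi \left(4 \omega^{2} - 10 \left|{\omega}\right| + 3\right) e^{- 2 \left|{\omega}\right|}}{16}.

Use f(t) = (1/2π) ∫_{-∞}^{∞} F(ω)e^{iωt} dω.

f(t) = \frac{5 t^{4}}{\left(t^{2} + 4\right)^{3}}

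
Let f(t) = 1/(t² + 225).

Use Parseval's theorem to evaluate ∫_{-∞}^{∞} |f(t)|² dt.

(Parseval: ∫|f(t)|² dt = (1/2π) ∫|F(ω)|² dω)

∫|f(t)|² dt = \frac{\pi}{6750}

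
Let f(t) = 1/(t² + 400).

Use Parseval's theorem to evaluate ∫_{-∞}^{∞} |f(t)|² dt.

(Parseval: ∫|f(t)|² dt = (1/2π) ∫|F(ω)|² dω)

∫|f(t)|² dt = \frac{\pi}{16000}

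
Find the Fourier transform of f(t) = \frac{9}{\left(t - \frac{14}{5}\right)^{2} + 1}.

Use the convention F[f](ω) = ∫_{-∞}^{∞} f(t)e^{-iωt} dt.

F(ω) = 9 \pi e^{- \frac{14 i \omega}{5} - \left|{\omega}\right|}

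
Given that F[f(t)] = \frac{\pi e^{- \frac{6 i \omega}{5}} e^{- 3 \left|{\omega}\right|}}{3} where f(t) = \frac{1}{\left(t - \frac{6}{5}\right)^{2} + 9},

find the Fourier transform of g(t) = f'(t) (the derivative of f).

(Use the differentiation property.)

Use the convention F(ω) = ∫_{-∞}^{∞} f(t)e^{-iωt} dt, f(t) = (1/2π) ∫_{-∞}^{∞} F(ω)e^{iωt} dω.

F[g](ω) = \frac{i \pi \omega e^{- \frac{6 i \omega}{5} - 3 \left|{\omega}\right|}}{3}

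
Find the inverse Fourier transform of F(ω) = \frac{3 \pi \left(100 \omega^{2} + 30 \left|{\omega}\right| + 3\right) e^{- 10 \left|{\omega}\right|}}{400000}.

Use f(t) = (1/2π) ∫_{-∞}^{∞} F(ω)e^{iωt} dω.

f(t) = \frac{6}{\left(t^{2} + 100\right)^{3}}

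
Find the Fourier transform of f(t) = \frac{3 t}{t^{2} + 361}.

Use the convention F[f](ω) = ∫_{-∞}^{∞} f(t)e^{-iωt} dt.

F(ω) = - 3 i \pi e^{- 19 \left|{\omega}\right|} \operatorname{sign}{\left(\omega \right)}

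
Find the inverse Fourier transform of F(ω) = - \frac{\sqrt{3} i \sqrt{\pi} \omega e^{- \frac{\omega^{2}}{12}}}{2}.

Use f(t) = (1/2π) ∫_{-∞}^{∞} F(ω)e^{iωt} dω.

f(t) = 9 t e^{- 3 t^{2}}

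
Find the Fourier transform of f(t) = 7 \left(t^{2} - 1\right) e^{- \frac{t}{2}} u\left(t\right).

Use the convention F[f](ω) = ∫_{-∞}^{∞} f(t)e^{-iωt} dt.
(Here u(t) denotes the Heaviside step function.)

F(ω) = \frac{14 \left(16 i \omega - \left(2 i \omega + 1\right)^{3} + 8\right)}{\left(2 i \omega + 1\right)^{4}}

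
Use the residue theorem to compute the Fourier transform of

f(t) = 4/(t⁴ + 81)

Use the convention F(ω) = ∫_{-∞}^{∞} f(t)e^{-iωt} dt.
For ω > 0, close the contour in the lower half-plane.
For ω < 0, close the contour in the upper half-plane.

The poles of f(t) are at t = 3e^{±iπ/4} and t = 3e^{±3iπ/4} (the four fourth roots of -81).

Let g(z) = f(z)e^{-iωz}; for large |z| the factor e^{-iωz} decays in the lower half-plane when ω > 0 and in the upper half-plane when ω < 0.

Case ω > 0 (lower half-plane, clockwise contour ⇒ F(ω) = -2πi·ΣRes):
  Res_{z = - \frac{3 \sqrt{2}}{2} - \frac{3 \sqrt{2} i}{2}} g(z) = \frac{\sqrt{2} i \left(1 - i\right) e^{\frac{3 \sqrt{2} \omega \left(-1 + i\right)}{2}}}{54}
  Res_{z = \frac{3 \sqrt{2}}{2} - \frac{3 \sqrt{2} i}{2}} g(z) = \frac{\sqrt{2} i \left(1 + i\right) e^{- \frac{3 \sqrt{2} \omega \left(1 + i\right)}{2}}}{54}
  F(ω) = -2πi·ΣRes = \frac{\sqrt{2} \pi \left(\left(1 - i\right) e^{3 \sqrt{2} i \omega} + 1 + i\right) e^{- \frac{3 \sqrt{2} \omega \left(1 + i\right)}{2}}}{27} = \frac{4 \pi e^{- \frac{3 \sqrt{2} \omega}{2}} \sin{\left(\frac{3 \sqrt{2} \omega}{2} + \frac{\pi}{4} \right)}}{27}

Case ω < 0 (upper half-plane, counterclockwise contour ⇒ F(ω) = +2πi·ΣRes):
  Res_{z = \frac{3 \sqrt{2}}{2} + \frac{3 \sqrt{2} i}{2}} g(z) = \frac{\sqrt{2} i \left(-1 + i\right) e^{\frac{3 \sqrt{2} \omega \left(1 - i\right)}{2}}}{54}
  Res_{z = - \frac{3 \sqrt{2}}{2} + \frac{3 \sqrt{2} i}{2}} g(z) = \frac{\sqrt{2} \left(1 - i\right) e^{\frac{3 \sqrt{2} \omega \left(1 + i\right)}{2}}}{54}
  F(ω) = 2πi·ΣRes = - \frac{\sqrt{2} i \pi \left(i \left(1 - i\right) e^{\frac{3 \sqrt{2} \omega \left(1 - i\right)}{2}} - \left(1 - i\right) e^{\frac{3 \sqrt{2} \omega \left(1 + i\right)}{2}}\right)}{27} = \frac{4 \pi e^{\frac{3 \sqrt{2} \omega}{2}} \cos{\left(\frac{3 \sqrt{2} \omega}{2} + \frac{\pi}{4} \right)}}{27}

Both cases combine into a single formula in |ω|:

F(ω) = \frac{4 \pi e^{- \frac{3 \sqrt{2} \left|{\omega}\right|}{2}} \sin{\left(\frac{3 \sqrt{2} \left|{\omega}\right|}{2} + \frac{\pi}{4} \right)}}{27}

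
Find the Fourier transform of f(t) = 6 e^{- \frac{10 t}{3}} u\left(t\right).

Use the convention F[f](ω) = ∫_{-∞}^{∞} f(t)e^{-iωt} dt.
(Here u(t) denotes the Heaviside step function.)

F(ω) = \frac{18}{3 i \omega + 10}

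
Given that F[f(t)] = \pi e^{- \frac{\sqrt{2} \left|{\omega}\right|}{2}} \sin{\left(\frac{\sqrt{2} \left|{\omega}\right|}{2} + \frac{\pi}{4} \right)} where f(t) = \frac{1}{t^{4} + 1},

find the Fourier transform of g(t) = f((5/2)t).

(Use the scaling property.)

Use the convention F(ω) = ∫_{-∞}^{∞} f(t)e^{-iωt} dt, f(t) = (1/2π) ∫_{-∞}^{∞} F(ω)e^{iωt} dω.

F[g](ω) = \frac{2 \pi e^{- \frac{\sqrt{2} \left|{\omega}\right|}{5}} \sin{\left(\frac{\sqrt{2} \left|{\omega}\right|}{5} + \frac{\pi}{4} \right)}}{5}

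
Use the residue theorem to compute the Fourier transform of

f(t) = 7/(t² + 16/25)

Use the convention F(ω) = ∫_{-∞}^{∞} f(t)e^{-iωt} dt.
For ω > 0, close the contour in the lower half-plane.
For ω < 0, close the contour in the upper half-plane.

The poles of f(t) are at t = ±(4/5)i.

Let g(z) = f(z)e^{-iωz}; for large |z| the factor e^{-iωz} decays in the lower half-plane when ω > 0 and in the upper half-plane when ω < 0.

Case ω > 0 (lower half-plane, clockwise contour ⇒ F(ω) = -2πi·ΣRes):
  Res_{z = - \frac{4 i}{5}} g(z) = \frac{35 i e^{- \frac{4 \omega}{5}}}{8}
  F(ω) = -2πi·ΣRes = \frac{35 \pi e^{- \frac{4 \omega}{5}}}{4}

Case ω < 0 (upper half-plane, counterclockwise contour ⇒ F(ω) = +2πi·ΣRes):
  Res_{z = \frac{4 i}{5}} g(z) = - \frac{35 i e^{\frac{4 \omega}{5}}}{8}
  F(ω) = 2πi·ΣRes = \frac{35 \pi e^{\frac{4 \omega}{5}}}{4}

Both cases combine into a single formula in |ω|:

F(ω) = \frac{35 \pi e^{- \frac{4 \left|{\omega}\right|}{5}}}{4}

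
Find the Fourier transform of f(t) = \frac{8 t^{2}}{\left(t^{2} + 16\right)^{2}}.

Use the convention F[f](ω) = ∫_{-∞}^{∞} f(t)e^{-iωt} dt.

F(ω) = \pi \left(1 - 4 \left|{\omega}\right|\right) e^{- 4 \left|{\omega}\right|}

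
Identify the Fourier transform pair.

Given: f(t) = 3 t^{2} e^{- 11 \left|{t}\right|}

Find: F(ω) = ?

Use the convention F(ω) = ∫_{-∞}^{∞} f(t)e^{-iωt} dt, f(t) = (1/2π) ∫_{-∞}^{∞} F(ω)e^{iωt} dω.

F(ω) = \frac{132 \left(121 - 3 \omega^{2}\right)}{\left(\omega^{2} + 121\right)^{3}}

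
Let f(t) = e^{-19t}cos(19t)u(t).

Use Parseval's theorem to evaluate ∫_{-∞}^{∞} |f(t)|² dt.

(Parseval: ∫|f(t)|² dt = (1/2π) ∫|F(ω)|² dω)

∫|f(t)|² dt = \frac{3}{152}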